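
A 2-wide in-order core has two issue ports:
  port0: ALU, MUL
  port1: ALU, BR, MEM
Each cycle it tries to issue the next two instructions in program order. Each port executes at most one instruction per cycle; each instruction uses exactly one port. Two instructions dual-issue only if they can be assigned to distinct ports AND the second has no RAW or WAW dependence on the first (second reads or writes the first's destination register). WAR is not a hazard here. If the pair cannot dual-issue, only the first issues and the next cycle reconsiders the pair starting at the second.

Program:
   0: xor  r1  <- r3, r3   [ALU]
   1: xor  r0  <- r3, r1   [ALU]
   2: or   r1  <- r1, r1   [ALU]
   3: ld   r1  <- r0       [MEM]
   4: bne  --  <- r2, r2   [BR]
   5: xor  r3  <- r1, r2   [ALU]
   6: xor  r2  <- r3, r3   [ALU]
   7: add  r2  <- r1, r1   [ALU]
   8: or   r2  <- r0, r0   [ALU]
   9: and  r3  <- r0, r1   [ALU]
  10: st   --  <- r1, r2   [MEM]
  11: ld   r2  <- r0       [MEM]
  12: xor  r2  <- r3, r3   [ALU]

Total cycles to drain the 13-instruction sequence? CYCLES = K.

c0: i0 xor.ALU  RAW r1
c1: i1&i2 xor.ALU;or.ALU  pair
c2: i3 ld.MEM  no-port MEM/BR
c3: i4&i5 bne.BR;xor.ALU  pair
c4: i6 xor.ALU  WAW r2
c5: i7 add.ALU  WAW r2
c6: i8&i9 or.ALU;and.ALU  pair
c7: i10 st.MEM  no-port MEM/MEM
c8: i11 ld.MEM  WAW r2
c9: i12 xor.ALU  tail

CYCLES = 10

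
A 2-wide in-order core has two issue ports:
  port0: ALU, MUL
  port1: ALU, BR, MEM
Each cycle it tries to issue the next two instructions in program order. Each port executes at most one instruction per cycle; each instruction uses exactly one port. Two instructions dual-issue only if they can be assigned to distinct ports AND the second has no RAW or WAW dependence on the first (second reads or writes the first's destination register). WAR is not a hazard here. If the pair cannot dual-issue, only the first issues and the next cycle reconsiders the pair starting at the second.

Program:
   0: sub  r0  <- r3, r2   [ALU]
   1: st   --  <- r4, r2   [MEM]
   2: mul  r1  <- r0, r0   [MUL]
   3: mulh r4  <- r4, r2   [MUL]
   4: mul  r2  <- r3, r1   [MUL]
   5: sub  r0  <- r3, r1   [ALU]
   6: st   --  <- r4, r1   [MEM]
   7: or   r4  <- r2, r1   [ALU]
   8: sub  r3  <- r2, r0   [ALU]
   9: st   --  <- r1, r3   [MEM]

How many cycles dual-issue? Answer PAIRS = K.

PAIRS = 3

  cy0 -> i0&i1 (sub+st) dual
  cy1 -> i2 (mul) no-port MUL/MUL
  cy2 -> i3 (mulh) no-port MUL/MUL
  cy3 -> i4&i5 (mul+sub) dual
  cy4 -> i6&i7 (st+or) dual
  cy5 -> i8 (sub) RAW r3
  cy6 -> i9 (st) tail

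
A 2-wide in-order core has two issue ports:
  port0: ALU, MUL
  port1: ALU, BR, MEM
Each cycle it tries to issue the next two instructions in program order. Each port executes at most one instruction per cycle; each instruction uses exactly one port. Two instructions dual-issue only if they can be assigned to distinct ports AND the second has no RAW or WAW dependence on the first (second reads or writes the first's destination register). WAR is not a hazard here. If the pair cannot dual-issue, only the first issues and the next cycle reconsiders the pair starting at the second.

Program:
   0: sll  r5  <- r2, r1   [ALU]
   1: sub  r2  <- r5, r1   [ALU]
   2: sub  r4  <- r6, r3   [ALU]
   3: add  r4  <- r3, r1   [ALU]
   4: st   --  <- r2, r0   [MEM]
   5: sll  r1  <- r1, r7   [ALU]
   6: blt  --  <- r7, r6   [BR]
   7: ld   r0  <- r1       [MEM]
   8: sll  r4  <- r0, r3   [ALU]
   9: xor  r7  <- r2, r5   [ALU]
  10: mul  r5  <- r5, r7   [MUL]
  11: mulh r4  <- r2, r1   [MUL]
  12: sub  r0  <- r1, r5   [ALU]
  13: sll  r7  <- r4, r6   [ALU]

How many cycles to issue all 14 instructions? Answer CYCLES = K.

CYCLES = 9

c0: i0 sll.ALU  RAW r5
c1: i1/i2 sub.ALU;sub.ALU  2-wide
c2: i3/i4 add.ALU;st.MEM  2-wide
c3: i5/i6 sll.ALU;blt.BR  2-wide
c4: i7 ld.MEM  RAW r0
c5: i8/i9 sll.ALU;xor.ALU  2-wide
c6: i10 mul.MUL  no-port MUL/MUL
c7: i11/i12 mulh.MUL;sub.ALU  2-wide
c8: i13 sll.ALU  tail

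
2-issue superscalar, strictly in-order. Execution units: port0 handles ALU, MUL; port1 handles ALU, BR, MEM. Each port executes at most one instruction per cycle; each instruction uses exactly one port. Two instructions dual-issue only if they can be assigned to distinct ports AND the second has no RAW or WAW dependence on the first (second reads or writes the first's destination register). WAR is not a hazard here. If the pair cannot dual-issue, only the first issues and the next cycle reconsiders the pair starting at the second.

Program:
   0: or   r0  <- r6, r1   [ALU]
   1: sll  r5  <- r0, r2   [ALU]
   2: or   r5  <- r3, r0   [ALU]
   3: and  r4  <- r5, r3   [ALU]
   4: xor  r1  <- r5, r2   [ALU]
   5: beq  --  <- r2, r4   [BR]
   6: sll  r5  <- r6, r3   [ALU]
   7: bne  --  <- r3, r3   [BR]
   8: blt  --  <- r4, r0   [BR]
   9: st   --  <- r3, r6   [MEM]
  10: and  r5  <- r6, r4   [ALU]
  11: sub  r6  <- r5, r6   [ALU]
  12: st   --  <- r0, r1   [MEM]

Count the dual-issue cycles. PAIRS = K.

PAIRS = 4

  cy0 -> i0 (or.ALU) RAW r0
  cy1 -> i1 (sll.ALU) WAW r5
  cy2 -> i2 (or.ALU) RAW r5
  cy3 -> i3&i4 (and.ALU+xor.ALU) 2-wide
  cy4 -> i5&i6 (beq.BR+sll.ALU) 2-wide
  cy5 -> i7 (bne.BR) no-port BR/BR
  cy6 -> i8 (blt.BR) no-port BR/MEM
  cy7 -> i9&i10 (st.MEM+and.ALU) 2-wide
  cy8 -> i11&i12 (sub.ALU+st.MEM) 2-wide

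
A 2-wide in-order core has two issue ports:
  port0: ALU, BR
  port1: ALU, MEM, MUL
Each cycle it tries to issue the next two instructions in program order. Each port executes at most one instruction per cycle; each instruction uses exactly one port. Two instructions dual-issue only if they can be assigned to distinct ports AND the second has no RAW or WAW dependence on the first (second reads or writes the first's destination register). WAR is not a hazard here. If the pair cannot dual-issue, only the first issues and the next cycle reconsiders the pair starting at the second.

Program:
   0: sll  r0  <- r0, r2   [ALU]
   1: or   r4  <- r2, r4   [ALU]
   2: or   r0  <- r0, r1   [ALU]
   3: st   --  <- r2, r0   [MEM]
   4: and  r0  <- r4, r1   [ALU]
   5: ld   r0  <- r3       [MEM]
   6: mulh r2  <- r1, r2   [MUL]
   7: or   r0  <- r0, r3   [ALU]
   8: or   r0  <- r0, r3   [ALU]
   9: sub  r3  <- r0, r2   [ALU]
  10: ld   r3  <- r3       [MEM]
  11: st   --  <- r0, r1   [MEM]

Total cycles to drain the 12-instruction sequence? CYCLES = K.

#0 head=0: sll.ALU;or.ALU i0/i1 pair
#1 head=2: or.ALU i2 RAW r0
#2 head=3: st.MEM;and.ALU i3/i4 pair
#3 head=5: ld.MEM i5 no-port MEM/MUL
#4 head=6: mulh.MUL;or.ALU i6/i7 pair
#5 head=8: or.ALU i8 RAW r0
#6 head=9: sub.ALU i9 RAW+WAW r3
#7 head=10: ld.MEM i10 no-port MEM/MEM
#8 head=11: st.MEM i11 tail

CYCLES = 9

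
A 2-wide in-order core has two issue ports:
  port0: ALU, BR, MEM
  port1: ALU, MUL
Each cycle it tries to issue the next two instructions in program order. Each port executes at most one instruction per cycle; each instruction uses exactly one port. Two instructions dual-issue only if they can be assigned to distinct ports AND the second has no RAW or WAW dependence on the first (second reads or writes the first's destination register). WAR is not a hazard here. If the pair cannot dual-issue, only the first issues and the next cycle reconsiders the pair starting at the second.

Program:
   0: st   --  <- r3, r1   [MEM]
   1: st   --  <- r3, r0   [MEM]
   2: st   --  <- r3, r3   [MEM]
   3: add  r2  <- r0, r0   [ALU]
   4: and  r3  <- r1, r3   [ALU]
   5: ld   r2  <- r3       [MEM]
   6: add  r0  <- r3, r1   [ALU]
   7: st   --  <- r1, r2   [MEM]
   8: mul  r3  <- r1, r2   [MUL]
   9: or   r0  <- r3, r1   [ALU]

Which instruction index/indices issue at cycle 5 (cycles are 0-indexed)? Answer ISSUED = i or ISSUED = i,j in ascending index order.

0. st.MEM @i0  | no-port MEM/MEM
1. st.MEM @i1  | no-port MEM/MEM
2. st.MEM;add.ALU @i2&i3  | dual
3. and.ALU @i4  | RAW r3
4. ld.MEM;add.ALU @i5&i6  | dual
5. st.MEM;mul.MUL @i7&i8  | dual
6. or.ALU @i9  | tail

ISSUED = 7,8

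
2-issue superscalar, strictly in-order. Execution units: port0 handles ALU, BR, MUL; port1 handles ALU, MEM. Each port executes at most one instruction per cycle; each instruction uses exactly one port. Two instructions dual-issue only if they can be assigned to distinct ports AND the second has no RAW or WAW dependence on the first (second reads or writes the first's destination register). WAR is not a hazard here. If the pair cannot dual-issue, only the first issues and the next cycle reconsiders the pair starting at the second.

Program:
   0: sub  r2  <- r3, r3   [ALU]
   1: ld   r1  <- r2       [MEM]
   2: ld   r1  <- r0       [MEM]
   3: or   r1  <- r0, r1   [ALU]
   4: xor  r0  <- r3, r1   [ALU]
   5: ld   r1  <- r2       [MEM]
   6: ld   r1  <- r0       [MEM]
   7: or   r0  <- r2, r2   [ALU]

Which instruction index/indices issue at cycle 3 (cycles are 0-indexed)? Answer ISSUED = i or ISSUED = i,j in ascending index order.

ISSUED = 3

  cy0 -> i0 (sub) RAW r2
  cy1 -> i1 (ld) no-port MEM/MEM
  cy2 -> i2 (ld) RAW+WAW r1
  cy3 -> i3 (or) RAW r1
  cy4 -> i4+i5 (xor+ld) 2-wide
  cy5 -> i6+i7 (ld+or) 2-wide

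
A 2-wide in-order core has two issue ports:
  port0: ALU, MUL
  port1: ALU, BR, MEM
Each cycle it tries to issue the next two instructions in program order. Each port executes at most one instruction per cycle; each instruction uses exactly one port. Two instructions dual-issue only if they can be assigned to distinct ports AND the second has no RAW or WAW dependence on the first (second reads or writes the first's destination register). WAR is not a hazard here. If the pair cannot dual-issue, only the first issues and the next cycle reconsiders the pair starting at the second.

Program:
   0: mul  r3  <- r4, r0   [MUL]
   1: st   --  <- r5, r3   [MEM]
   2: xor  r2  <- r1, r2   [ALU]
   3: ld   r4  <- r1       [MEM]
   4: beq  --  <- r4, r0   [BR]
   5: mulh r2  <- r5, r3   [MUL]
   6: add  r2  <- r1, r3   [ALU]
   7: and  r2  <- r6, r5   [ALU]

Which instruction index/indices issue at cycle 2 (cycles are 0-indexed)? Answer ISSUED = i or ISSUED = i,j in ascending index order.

[0] i0  mul  -- RAW r3
[1] i1&i2  st+xor  -- pair
[2] i3  ld  -- no-port MEM/BR
[3] i4&i5  beq+mulh  -- pair
[4] i6  add  -- WAW r2
[5] i7  and  -- tail

ISSUED = 3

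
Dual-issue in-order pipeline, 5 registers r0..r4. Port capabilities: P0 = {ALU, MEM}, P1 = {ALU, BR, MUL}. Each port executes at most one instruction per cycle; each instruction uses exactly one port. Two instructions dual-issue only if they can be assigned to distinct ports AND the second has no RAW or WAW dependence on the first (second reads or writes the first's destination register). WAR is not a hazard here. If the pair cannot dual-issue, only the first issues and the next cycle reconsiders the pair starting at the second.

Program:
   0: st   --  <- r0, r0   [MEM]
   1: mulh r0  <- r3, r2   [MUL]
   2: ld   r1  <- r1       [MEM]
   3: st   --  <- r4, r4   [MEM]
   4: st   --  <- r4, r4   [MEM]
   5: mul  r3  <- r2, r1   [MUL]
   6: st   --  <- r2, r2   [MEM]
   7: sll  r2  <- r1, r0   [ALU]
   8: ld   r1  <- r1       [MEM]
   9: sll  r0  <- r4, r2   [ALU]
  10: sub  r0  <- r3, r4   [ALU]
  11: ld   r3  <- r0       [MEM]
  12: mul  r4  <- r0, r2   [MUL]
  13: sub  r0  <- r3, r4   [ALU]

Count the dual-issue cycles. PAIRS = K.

PAIRS = 5

[0] i0+i1  st;mulh  -- pair
[1] i2  ld  -- no-port MEM/MEM
[2] i3  st  -- no-port MEM/MEM
[3] i4+i5  st;mul  -- pair
[4] i6+i7  st;sll  -- pair
[5] i8+i9  ld;sll  -- pair
[6] i10  sub  -- RAW r0
[7] i11+i12  ld;mul  -- pair
[8] i13  sub  -- tail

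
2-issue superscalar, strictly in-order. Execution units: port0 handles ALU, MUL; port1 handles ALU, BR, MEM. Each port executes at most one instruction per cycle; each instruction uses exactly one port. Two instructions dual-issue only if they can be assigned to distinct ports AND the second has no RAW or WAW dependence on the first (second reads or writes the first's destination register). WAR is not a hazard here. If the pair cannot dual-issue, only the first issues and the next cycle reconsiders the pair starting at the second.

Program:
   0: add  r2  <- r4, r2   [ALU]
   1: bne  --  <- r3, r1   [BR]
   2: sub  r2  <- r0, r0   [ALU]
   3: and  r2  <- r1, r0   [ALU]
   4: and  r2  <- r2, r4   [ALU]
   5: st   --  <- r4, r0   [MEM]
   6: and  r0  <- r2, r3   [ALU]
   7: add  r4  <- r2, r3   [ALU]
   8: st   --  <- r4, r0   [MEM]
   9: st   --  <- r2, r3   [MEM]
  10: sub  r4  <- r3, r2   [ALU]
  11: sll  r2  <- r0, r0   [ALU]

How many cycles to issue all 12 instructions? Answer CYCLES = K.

  cy0 -> i0,i1 (add.ALU bne.BR) dual
  cy1 -> i2 (sub.ALU) WAW r2
  cy2 -> i3 (and.ALU) RAW+WAW r2
  cy3 -> i4,i5 (and.ALU st.MEM) dual
  cy4 -> i6,i7 (and.ALU add.ALU) dual
  cy5 -> i8 (st.MEM) no-port MEM/MEM
  cy6 -> i9,i10 (st.MEM sub.ALU) dual
  cy7 -> i11 (sll.ALU) tail

CYCLES = 8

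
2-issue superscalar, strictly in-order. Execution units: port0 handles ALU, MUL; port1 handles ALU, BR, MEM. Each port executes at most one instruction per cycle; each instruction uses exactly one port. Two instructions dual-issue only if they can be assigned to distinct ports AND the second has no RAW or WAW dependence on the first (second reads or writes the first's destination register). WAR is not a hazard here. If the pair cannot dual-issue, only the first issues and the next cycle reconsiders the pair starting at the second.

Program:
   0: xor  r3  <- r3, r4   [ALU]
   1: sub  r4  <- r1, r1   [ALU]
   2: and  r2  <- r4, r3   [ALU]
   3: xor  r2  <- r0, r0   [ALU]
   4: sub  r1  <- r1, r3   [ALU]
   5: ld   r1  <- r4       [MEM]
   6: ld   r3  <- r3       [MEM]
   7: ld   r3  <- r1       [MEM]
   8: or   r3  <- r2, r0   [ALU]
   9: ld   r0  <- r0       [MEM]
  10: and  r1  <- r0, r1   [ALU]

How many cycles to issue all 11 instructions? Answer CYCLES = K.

t=0 i0&i1:xor;sub ; 2-wide
t=1 i2:and ; WAW r2
t=2 i3&i4:xor;sub ; 2-wide
t=3 i5:ld ; no-port MEM/MEM
t=4 i6:ld ; no-port MEM/MEM
t=5 i7:ld ; WAW r3
t=6 i8&i9:or;ld ; 2-wide
t=7 i10:and ; tail

CYCLES = 8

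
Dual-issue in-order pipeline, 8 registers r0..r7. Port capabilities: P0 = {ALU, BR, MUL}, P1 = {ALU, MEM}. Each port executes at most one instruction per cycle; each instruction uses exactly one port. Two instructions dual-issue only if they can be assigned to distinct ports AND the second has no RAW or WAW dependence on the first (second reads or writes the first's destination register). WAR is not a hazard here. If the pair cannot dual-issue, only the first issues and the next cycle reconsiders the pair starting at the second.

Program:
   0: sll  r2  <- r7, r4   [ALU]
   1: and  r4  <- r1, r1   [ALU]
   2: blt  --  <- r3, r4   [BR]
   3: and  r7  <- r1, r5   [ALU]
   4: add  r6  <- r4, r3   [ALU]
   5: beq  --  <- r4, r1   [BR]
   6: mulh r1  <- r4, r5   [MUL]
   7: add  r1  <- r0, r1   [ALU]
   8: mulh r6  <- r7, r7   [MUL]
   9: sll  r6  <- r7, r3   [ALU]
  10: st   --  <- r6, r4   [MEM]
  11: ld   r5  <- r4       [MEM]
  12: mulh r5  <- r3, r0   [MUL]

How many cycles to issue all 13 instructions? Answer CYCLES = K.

[0] i0,i1  sll.ALU+and.ALU  -- dual
[1] i2,i3  blt.BR+and.ALU  -- dual
[2] i4,i5  add.ALU+beq.BR  -- dual
[3] i6  mulh.MUL  -- RAW+WAW r1
[4] i7,i8  add.ALU+mulh.MUL  -- dual
[5] i9  sll.ALU  -- RAW r6
[6] i10  st.MEM  -- no-port MEM/MEM
[7] i11  ld.MEM  -- WAW r5
[8] i12  mulh.MUL  -- tail

CYCLES = 9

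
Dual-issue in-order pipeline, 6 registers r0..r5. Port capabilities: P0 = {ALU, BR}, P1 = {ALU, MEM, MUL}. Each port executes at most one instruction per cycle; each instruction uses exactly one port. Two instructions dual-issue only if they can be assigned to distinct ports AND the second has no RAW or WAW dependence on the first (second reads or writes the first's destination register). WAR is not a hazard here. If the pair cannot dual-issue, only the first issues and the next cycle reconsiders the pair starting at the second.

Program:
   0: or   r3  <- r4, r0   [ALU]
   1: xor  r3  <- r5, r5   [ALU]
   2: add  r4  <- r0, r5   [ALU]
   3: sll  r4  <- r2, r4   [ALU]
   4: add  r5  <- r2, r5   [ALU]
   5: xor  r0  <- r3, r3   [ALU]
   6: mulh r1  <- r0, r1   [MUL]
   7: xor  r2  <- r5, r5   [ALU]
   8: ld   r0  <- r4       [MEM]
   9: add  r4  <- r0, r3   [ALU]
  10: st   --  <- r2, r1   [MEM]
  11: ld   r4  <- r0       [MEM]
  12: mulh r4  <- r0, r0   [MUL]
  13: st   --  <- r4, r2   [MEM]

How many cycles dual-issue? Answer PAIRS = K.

PAIRS = 4

#0 head=0: or.ALU i0 WAW r3
#1 head=1: xor.ALU+add.ALU i1+i2 dual
#2 head=3: sll.ALU+add.ALU i3+i4 dual
#3 head=5: xor.ALU i5 RAW r0
#4 head=6: mulh.MUL+xor.ALU i6+i7 dual
#5 head=8: ld.MEM i8 RAW r0
#6 head=9: add.ALU+st.MEM i9+i10 dual
#7 head=11: ld.MEM i11 no-port MEM/MUL
#8 head=12: mulh.MUL i12 no-port MUL/MEM
#9 head=13: st.MEM i13 tail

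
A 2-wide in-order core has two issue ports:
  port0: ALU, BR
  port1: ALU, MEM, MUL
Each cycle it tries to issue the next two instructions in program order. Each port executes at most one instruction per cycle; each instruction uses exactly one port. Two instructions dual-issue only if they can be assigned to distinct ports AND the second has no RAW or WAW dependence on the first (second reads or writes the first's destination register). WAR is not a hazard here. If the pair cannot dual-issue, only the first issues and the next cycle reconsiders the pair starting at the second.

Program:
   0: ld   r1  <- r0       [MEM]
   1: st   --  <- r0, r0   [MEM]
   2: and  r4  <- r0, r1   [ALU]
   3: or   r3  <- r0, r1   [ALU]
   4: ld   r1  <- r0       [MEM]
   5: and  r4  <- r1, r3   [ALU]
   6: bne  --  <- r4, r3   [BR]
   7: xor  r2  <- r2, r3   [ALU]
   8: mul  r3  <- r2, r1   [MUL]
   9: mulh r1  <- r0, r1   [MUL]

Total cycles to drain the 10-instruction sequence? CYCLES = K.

CYCLES = 7

[0] i0  ld.MEM  -- no-port MEM/MEM
[1] i1+i2  st.MEM/and.ALU  -- pair
[2] i3+i4  or.ALU/ld.MEM  -- pair
[3] i5  and.ALU  -- RAW r4
[4] i6+i7  bne.BR/xor.ALU  -- pair
[5] i8  mul.MUL  -- no-port MUL/MUL
[6] i9  mulh.MUL  -- tail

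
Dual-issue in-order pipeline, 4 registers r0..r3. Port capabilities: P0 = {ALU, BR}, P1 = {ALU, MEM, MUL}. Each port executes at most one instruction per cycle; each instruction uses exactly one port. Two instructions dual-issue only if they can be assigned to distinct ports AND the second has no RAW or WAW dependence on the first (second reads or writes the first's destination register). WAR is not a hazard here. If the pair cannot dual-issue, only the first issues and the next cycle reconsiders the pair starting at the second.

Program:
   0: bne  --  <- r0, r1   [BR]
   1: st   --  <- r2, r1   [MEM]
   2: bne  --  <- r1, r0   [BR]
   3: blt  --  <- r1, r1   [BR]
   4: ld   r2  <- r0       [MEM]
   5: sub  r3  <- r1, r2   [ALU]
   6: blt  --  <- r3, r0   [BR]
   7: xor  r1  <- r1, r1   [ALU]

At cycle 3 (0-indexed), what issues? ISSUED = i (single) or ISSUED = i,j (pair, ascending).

t=0 i0/i1:bne st ; dual
t=1 i2:bne ; no-port BR/BR
t=2 i3/i4:blt ld ; dual
t=3 i5:sub ; RAW r3
t=4 i6/i7:blt xor ; dual

ISSUED = 5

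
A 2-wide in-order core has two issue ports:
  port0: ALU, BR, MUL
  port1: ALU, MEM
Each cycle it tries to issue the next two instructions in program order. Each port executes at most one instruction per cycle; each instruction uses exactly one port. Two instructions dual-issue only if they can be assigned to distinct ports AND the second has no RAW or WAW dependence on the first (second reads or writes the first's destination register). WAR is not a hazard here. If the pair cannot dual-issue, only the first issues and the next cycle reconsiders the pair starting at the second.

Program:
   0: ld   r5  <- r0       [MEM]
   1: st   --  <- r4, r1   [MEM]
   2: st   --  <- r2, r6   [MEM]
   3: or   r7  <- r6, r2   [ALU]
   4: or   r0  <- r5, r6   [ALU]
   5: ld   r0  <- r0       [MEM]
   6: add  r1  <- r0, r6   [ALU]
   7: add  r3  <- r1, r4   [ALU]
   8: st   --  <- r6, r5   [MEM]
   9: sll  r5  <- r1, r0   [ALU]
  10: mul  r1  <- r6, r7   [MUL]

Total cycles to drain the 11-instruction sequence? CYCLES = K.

[0] i0  ld.MEM  -- no-port MEM/MEM
[1] i1  st.MEM  -- no-port MEM/MEM
[2] i2/i3  st.MEM/or.ALU  -- 2-wide
[3] i4  or.ALU  -- RAW+WAW r0
[4] i5  ld.MEM  -- RAW r0
[5] i6  add.ALU  -- RAW r1
[6] i7/i8  add.ALU/st.MEM  -- 2-wide
[7] i9/i10  sll.ALU/mul.MUL  -- 2-wide

CYCLES = 8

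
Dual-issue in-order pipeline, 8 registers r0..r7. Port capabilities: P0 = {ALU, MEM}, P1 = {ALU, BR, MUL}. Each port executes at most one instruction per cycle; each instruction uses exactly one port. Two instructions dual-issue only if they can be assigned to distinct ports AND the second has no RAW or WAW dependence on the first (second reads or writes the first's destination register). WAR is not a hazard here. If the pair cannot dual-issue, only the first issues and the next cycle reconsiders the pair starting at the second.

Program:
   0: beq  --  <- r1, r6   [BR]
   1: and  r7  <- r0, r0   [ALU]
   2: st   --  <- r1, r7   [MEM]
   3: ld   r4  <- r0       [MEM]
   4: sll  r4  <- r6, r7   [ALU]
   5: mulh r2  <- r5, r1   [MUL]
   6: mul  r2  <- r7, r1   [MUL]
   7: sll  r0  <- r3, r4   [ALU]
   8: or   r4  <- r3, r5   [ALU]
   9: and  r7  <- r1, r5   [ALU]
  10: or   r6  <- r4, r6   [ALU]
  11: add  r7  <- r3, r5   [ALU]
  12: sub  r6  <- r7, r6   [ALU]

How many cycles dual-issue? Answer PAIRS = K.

t=0 i0,i1:beq.BR and.ALU ; dual
t=1 i2:st.MEM ; no-port MEM/MEM
t=2 i3:ld.MEM ; WAW r4
t=3 i4,i5:sll.ALU mulh.MUL ; dual
t=4 i6,i7:mul.MUL sll.ALU ; dual
t=5 i8,i9:or.ALU and.ALU ; dual
t=6 i10,i11:or.ALU add.ALU ; dual
t=7 i12:sub.ALU ; tail

PAIRS = 5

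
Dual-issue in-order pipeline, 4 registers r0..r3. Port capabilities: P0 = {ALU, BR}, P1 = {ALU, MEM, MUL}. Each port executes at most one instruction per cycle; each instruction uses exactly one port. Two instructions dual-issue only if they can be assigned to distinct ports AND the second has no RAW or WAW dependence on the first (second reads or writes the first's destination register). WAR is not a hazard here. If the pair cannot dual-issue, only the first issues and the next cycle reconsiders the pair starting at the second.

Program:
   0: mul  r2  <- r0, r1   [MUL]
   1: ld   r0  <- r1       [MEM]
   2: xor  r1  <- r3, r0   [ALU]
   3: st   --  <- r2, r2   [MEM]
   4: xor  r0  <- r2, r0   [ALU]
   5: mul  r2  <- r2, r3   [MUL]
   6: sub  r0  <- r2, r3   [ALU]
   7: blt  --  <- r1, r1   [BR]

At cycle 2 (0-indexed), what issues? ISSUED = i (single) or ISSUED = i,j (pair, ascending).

ISSUED = 2,3

t=0 i0:mul ; no-port MUL/MEM
t=1 i1:ld ; RAW r0
t=2 i2,i3:xor+st ; 2-wide
t=3 i4,i5:xor+mul ; 2-wide
t=4 i6,i7:sub+blt ; 2-wide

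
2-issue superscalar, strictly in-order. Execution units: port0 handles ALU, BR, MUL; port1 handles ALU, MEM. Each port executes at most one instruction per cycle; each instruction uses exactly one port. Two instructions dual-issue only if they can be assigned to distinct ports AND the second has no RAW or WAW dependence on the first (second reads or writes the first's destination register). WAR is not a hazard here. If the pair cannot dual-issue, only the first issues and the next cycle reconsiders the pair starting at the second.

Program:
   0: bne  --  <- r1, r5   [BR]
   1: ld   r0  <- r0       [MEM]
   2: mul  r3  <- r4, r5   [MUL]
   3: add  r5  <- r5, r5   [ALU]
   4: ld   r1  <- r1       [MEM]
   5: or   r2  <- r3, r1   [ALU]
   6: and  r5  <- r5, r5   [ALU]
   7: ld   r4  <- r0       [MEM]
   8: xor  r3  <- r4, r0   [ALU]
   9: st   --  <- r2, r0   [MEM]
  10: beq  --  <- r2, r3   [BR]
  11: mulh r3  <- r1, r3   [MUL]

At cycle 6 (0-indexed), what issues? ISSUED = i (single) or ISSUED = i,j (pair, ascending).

ISSUED = 10

  cy0 -> i0&i1 (bne/ld) 2-wide
  cy1 -> i2&i3 (mul/add) 2-wide
  cy2 -> i4 (ld) RAW r1
  cy3 -> i5&i6 (or/and) 2-wide
  cy4 -> i7 (ld) RAW r4
  cy5 -> i8&i9 (xor/st) 2-wide
  cy6 -> i10 (beq) no-port BR/MUL
  cy7 -> i11 (mulh) tail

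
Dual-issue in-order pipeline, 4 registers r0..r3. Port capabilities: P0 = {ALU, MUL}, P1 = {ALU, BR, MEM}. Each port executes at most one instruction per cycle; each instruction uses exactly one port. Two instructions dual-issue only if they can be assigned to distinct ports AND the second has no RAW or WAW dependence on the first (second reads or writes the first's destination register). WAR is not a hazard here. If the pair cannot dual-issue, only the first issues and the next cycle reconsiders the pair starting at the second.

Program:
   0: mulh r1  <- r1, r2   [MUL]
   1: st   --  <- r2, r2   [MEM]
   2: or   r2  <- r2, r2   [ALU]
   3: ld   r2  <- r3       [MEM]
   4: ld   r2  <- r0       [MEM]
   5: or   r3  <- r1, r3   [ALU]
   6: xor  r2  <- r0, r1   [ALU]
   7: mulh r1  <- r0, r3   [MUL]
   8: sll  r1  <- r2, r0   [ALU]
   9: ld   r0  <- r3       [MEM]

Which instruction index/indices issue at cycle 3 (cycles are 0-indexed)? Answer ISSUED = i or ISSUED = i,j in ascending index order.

0. mulh.MUL st.MEM @i0+i1  | dual
1. or.ALU @i2  | WAW r2
2. ld.MEM @i3  | no-port MEM/MEM
3. ld.MEM or.ALU @i4+i5  | dual
4. xor.ALU mulh.MUL @i6+i7  | dual
5. sll.ALU ld.MEM @i8+i9  | dual

ISSUED = 4,5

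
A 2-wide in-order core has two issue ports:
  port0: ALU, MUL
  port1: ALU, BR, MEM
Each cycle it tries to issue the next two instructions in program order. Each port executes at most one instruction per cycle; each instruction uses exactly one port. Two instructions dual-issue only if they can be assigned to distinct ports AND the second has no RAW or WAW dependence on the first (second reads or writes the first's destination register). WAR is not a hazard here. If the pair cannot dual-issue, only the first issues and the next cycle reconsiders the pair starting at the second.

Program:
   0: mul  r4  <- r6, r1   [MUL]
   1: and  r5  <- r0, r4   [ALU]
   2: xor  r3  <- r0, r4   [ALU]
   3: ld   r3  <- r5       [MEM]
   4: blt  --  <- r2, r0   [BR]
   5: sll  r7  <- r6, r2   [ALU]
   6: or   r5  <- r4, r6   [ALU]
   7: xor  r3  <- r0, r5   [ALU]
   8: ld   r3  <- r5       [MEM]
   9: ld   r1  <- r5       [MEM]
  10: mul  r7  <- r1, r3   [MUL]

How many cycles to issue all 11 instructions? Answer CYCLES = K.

  cy0 -> i0 (mul.MUL) RAW r4
  cy1 -> i1,i2 (and.ALU;xor.ALU) dual
  cy2 -> i3 (ld.MEM) no-port MEM/BR
  cy3 -> i4,i5 (blt.BR;sll.ALU) dual
  cy4 -> i6 (or.ALU) RAW r5
  cy5 -> i7 (xor.ALU) WAW r3
  cy6 -> i8 (ld.MEM) no-port MEM/MEM
  cy7 -> i9 (ld.MEM) RAW r1
  cy8 -> i10 (mul.MUL) tail

CYCLES = 9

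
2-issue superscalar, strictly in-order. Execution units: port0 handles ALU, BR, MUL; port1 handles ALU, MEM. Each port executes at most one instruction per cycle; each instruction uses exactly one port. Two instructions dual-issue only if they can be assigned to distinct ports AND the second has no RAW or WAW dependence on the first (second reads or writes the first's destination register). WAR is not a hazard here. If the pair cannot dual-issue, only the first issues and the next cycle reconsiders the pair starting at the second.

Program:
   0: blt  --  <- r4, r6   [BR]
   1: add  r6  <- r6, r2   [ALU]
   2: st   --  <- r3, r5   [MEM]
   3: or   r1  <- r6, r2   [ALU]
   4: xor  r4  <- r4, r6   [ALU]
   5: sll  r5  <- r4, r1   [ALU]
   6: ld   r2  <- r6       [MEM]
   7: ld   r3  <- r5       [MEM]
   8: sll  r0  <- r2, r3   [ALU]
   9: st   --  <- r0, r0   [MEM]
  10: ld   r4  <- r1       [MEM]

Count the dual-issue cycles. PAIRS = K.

c0: i0,i1 blt.BR+add.ALU  dual
c1: i2,i3 st.MEM+or.ALU  dual
c2: i4 xor.ALU  RAW r4
c3: i5,i6 sll.ALU+ld.MEM  dual
c4: i7 ld.MEM  RAW r3
c5: i8 sll.ALU  RAW r0
c6: i9 st.MEM  no-port MEM/MEM
c7: i10 ld.MEM  tail

PAIRS = 3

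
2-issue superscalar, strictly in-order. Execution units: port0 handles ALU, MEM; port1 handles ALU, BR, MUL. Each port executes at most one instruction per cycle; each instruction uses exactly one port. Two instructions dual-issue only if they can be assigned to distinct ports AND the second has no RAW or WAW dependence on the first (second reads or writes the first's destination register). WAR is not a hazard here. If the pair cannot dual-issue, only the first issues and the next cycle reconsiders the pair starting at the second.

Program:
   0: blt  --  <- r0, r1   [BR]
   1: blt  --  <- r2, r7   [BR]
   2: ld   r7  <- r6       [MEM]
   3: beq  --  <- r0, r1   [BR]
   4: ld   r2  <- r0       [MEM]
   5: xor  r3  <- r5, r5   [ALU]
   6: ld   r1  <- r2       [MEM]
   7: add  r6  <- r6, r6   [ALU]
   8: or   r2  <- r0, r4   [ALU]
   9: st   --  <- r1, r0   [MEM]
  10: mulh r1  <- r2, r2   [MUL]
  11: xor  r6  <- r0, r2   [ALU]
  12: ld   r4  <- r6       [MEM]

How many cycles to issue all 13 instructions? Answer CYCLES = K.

c0: i0 blt.BR  no-port BR/BR
c1: i1+i2 blt.BR;ld.MEM  dual
c2: i3+i4 beq.BR;ld.MEM  dual
c3: i5+i6 xor.ALU;ld.MEM  dual
c4: i7+i8 add.ALU;or.ALU  dual
c5: i9+i10 st.MEM;mulh.MUL  dual
c6: i11 xor.ALU  RAW r6
c7: i12 ld.MEM  tail

CYCLES = 8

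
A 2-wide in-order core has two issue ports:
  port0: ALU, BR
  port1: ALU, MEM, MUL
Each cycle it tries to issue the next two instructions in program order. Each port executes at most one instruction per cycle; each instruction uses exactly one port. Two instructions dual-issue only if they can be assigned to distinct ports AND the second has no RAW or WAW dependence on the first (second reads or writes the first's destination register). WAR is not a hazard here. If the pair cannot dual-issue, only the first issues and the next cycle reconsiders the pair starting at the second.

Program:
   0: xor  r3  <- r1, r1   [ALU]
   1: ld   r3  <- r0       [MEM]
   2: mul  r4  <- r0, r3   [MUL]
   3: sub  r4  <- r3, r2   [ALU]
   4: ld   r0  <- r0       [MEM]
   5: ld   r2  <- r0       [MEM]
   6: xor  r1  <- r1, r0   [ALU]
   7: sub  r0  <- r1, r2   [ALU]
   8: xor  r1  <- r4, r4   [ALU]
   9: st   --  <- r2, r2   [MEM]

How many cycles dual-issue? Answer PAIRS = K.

  cy0 -> i0 (xor.ALU) WAW r3
  cy1 -> i1 (ld.MEM) no-port MEM/MUL
  cy2 -> i2 (mul.MUL) WAW r4
  cy3 -> i3/i4 (sub.ALU ld.MEM) pair
  cy4 -> i5/i6 (ld.MEM xor.ALU) pair
  cy5 -> i7/i8 (sub.ALU xor.ALU) pair
  cy6 -> i9 (st.MEM) tail

PAIRS = 3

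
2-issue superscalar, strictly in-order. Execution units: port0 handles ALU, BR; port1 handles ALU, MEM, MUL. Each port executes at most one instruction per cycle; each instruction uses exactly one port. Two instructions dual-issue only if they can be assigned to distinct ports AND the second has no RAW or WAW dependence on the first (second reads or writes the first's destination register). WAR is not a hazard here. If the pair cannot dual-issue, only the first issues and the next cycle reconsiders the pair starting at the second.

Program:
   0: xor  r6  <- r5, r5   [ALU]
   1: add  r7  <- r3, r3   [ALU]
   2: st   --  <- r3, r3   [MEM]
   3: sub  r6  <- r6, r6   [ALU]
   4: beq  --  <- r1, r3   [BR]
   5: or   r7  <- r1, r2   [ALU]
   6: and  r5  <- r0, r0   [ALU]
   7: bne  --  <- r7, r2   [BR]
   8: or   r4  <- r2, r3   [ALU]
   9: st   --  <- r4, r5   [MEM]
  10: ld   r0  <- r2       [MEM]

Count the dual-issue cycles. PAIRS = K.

t=0 i0+i1:xor.ALU;add.ALU ; pair
t=1 i2+i3:st.MEM;sub.ALU ; pair
t=2 i4+i5:beq.BR;or.ALU ; pair
t=3 i6+i7:and.ALU;bne.BR ; pair
t=4 i8:or.ALU ; RAW r4
t=5 i9:st.MEM ; no-port MEM/MEM
t=6 i10:ld.MEM ; tail

PAIRS = 4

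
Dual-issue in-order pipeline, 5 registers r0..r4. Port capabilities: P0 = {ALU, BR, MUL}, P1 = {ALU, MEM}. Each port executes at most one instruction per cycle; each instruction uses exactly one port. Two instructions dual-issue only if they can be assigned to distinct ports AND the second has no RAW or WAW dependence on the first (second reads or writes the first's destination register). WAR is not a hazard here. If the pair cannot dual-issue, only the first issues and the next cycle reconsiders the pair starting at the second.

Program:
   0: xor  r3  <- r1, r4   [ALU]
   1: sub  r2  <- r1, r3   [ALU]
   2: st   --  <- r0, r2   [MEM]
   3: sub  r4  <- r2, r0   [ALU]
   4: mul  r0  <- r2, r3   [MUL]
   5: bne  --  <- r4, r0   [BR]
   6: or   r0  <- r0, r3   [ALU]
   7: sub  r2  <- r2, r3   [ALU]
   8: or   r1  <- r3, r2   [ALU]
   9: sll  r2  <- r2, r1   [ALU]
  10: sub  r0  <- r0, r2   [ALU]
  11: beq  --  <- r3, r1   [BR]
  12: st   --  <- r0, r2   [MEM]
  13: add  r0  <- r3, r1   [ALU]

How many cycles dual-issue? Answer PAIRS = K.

PAIRS = 4

[0] i0  xor.ALU  -- RAW r3
[1] i1  sub.ALU  -- RAW r2
[2] i2,i3  st.MEM+sub.ALU  -- 2-wide
[3] i4  mul.MUL  -- no-port MUL/BR
[4] i5,i6  bne.BR+or.ALU  -- 2-wide
[5] i7  sub.ALU  -- RAW r2
[6] i8  or.ALU  -- RAW r1
[7] i9  sll.ALU  -- RAW r2
[8] i10,i11  sub.ALU+beq.BR  -- 2-wide
[9] i12,i13  st.MEM+add.ALU  -- 2-wide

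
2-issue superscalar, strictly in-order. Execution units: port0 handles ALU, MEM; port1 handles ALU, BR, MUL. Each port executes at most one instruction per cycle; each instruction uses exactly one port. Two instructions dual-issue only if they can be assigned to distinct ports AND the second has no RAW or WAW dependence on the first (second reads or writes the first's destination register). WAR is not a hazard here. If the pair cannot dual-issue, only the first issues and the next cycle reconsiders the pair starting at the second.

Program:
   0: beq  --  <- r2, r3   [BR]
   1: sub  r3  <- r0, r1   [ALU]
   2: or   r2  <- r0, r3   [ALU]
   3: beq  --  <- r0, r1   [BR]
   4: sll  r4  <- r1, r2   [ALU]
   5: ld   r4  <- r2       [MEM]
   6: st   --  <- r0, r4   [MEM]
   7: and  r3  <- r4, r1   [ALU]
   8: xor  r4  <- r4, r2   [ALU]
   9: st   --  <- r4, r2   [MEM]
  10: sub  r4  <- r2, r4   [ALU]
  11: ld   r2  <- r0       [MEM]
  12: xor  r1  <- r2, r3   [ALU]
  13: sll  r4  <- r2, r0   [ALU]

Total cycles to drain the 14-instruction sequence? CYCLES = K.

CYCLES = 9

c0: i0/i1 beq.BR+sub.ALU  2-wide
c1: i2/i3 or.ALU+beq.BR  2-wide
c2: i4 sll.ALU  WAW r4
c3: i5 ld.MEM  no-port MEM/MEM
c4: i6/i7 st.MEM+and.ALU  2-wide
c5: i8 xor.ALU  RAW r4
c6: i9/i10 st.MEM+sub.ALU  2-wide
c7: i11 ld.MEM  RAW r2
c8: i12/i13 xor.ALU+sll.ALU  2-wide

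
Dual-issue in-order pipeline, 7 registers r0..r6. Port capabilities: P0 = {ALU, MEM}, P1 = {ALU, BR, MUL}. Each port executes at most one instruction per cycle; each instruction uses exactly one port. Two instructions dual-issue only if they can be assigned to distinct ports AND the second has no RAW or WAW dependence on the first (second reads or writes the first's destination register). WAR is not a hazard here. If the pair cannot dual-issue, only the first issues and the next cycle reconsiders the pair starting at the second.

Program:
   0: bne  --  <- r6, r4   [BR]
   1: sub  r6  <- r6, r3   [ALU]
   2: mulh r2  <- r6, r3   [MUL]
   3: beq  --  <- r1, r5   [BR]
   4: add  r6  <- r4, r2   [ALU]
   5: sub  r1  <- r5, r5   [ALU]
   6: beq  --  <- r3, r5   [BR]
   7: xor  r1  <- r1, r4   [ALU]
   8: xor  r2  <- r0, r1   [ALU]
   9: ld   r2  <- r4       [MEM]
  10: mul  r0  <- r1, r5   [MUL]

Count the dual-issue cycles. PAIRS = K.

t=0 i0&i1:bne sub ; 2-wide
t=1 i2:mulh ; no-port MUL/BR
t=2 i3&i4:beq add ; 2-wide
t=3 i5&i6:sub beq ; 2-wide
t=4 i7:xor ; RAW r1
t=5 i8:xor ; WAW r2
t=6 i9&i10:ld mul ; 2-wide

PAIRS = 4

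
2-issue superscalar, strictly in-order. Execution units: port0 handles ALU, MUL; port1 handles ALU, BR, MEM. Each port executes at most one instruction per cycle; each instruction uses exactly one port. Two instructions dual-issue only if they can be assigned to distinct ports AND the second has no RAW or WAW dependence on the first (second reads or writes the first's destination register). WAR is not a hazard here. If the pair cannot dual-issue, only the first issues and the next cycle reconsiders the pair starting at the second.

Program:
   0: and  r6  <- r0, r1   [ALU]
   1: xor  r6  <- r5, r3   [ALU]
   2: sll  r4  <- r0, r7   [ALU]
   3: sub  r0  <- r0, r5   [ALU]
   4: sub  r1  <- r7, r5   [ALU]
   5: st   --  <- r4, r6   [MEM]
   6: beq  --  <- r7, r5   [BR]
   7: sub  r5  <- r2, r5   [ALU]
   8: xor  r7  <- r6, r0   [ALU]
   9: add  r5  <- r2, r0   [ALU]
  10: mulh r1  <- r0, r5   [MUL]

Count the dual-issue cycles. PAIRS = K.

PAIRS = 4

t=0 i0:and.ALU ; WAW r6
t=1 i1/i2:xor.ALU sll.ALU ; dual
t=2 i3/i4:sub.ALU sub.ALU ; dual
t=3 i5:st.MEM ; no-port MEM/BR
t=4 i6/i7:beq.BR sub.ALU ; dual
t=5 i8/i9:xor.ALU add.ALU ; dual
t=6 i10:mulh.MUL ; tail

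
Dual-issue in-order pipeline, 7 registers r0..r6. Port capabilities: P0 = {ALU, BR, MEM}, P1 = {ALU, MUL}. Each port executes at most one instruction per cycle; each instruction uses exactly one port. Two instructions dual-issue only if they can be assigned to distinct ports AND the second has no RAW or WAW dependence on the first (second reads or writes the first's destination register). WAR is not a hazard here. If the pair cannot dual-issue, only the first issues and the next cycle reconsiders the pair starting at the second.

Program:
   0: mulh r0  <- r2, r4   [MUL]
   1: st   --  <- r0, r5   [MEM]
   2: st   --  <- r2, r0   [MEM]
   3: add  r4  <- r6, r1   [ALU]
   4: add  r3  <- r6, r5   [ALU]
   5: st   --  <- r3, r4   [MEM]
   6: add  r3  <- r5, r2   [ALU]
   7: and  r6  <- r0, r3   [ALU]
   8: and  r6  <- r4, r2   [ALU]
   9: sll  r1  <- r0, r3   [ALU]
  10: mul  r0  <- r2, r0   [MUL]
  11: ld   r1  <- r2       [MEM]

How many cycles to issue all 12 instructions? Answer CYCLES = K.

CYCLES = 8

[0] i0  mulh.MUL  -- RAW r0
[1] i1  st.MEM  -- no-port MEM/MEM
[2] i2/i3  st.MEM+add.ALU  -- pair
[3] i4  add.ALU  -- RAW r3
[4] i5/i6  st.MEM+add.ALU  -- pair
[5] i7  and.ALU  -- WAW r6
[6] i8/i9  and.ALU+sll.ALU  -- pair
[7] i10/i11  mul.MUL+ld.MEM  -- pair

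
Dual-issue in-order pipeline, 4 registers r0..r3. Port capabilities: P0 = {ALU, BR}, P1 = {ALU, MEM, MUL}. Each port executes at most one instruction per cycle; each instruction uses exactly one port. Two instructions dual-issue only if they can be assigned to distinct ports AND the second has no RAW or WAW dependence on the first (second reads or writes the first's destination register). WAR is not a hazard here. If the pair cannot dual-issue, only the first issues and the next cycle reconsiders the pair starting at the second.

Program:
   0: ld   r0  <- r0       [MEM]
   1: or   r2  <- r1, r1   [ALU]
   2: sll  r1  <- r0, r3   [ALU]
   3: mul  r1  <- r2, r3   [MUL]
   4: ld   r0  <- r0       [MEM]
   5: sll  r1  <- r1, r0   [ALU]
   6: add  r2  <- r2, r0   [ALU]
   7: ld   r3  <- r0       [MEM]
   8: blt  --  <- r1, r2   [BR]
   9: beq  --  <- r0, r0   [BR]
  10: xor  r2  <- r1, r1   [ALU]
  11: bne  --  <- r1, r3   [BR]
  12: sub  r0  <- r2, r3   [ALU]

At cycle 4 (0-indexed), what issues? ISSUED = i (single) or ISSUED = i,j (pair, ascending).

[0] i0+i1  ld or  -- 2-wide
[1] i2  sll  -- WAW r1
[2] i3  mul  -- no-port MUL/MEM
[3] i4  ld  -- RAW r0
[4] i5+i6  sll add  -- 2-wide
[5] i7+i8  ld blt  -- 2-wide
[6] i9+i10  beq xor  -- 2-wide
[7] i11+i12  bne sub  -- 2-wide

ISSUED = 5,6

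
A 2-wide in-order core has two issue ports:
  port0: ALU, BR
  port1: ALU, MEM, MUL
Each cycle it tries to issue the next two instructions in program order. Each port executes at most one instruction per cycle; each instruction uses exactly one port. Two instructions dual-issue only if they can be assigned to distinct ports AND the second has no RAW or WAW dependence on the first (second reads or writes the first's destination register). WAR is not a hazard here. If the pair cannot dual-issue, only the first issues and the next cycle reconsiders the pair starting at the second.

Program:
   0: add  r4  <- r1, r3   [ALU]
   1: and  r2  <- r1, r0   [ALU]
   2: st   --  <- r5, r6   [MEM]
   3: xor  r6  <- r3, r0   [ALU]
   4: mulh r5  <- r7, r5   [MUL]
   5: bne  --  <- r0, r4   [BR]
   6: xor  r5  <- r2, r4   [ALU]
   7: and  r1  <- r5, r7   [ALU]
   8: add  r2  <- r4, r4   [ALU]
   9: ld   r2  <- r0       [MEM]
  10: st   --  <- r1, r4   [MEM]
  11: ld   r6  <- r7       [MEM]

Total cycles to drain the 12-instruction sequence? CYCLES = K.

[0] i0&i1  add+and  -- pair
[1] i2&i3  st+xor  -- pair
[2] i4&i5  mulh+bne  -- pair
[3] i6  xor  -- RAW r5
[4] i7&i8  and+add  -- pair
[5] i9  ld  -- no-port MEM/MEM
[6] i10  st  -- no-port MEM/MEM
[7] i11  ld  -- tail

CYCLES = 8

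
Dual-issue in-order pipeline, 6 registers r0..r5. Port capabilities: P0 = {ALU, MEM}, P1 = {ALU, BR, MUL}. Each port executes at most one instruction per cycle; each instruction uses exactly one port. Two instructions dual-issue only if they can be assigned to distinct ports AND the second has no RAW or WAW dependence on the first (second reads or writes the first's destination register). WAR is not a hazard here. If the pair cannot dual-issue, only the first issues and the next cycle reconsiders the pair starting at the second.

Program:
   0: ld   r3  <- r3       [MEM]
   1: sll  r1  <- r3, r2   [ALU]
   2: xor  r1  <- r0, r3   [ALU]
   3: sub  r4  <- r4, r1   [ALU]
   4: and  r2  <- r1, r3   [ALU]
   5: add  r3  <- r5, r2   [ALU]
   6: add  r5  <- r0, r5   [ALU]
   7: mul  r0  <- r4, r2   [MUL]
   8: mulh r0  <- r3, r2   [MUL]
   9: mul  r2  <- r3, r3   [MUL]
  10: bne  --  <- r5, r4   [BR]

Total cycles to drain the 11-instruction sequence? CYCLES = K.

[0] i0  ld.MEM  -- RAW r3
[1] i1  sll.ALU  -- WAW r1
[2] i2  xor.ALU  -- RAW r1
[3] i3,i4  sub.ALU;and.ALU  -- pair
[4] i5,i6  add.ALU;add.ALU  -- pair
[5] i7  mul.MUL  -- no-port MUL/MUL
[6] i8  mulh.MUL  -- no-port MUL/MUL
[7] i9  mul.MUL  -- no-port MUL/BR
[8] i10  bne.BR  -- tail

CYCLES = 9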